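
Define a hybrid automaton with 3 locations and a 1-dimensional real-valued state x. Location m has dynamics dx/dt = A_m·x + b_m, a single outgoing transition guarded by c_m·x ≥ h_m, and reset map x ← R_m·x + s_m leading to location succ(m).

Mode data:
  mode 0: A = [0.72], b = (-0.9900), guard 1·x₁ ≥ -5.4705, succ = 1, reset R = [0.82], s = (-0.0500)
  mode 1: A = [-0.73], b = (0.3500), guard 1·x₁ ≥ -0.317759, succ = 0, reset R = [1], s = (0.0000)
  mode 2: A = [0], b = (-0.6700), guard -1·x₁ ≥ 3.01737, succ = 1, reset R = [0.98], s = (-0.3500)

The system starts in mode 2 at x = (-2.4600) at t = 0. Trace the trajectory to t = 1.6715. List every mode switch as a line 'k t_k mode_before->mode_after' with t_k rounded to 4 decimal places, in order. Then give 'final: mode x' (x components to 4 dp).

Mode 2: guard c·x = 3.0174 hit at Δt = 0.8319 (t = 0.8319), x⁻ = (-3.0174) → reset → x⁺ = (-3.3070), jump to mode 1
Mode 1: flow for 0.8396 to horizon, guard not reached → x = (-1.5720)

1 0.8319 2->1
final: 1 -1.5720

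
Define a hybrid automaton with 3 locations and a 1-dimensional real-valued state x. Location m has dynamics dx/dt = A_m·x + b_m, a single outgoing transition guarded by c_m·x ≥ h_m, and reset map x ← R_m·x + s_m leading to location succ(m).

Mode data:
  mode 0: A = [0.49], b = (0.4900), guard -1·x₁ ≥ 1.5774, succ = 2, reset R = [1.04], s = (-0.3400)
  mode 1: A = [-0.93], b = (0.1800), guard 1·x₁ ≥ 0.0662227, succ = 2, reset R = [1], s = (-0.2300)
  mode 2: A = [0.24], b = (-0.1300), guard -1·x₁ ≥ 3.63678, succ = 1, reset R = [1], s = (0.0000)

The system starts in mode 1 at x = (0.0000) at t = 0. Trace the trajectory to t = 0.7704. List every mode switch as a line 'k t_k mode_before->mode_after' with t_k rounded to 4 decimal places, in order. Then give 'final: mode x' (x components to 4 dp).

1 0.4503 1->2
final: 2 -0.2201

Mode 1: guard c·x = 0.0662 hit at Δt = 0.4503 (t = 0.4503), x⁻ = (0.0662) → reset → x⁺ = (-0.1638), jump to mode 2
Mode 2: flow for 0.3201 to horizon, guard not reached → x = (-0.2201)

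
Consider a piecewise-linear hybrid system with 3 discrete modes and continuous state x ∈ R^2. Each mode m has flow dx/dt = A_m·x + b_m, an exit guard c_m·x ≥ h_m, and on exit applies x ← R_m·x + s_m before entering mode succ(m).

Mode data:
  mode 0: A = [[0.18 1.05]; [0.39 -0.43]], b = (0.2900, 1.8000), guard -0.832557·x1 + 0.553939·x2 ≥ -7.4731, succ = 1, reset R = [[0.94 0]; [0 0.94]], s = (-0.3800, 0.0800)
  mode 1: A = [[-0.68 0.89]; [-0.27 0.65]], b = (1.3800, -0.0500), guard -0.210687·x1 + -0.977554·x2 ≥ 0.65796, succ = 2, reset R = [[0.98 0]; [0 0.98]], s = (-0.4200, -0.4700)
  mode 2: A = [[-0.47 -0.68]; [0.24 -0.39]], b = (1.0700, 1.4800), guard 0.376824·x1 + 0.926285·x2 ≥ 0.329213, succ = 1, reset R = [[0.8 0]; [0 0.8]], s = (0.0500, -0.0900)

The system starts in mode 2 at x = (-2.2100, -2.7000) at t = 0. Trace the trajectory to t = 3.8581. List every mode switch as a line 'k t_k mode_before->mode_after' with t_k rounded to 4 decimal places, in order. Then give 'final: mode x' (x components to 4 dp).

1 1.4329 2->1
2 2.8627 1->2
3 3.4463 2->1
final: 1 1.2193 -0.4822

Mode 2: guard c·x = 0.3292 hit at Δt = 1.4329 (t = 1.4329), x⁻ = (0.7949, 0.0320) → reset → x⁺ = (0.6859, -0.0644), jump to mode 1
Mode 1: guard c·x = 0.6580 hit at Δt = 1.4298 (t = 2.8627), x⁻ = (1.1310, -0.9168) → reset → x⁺ = (0.6883, -1.3685), jump to mode 2
Mode 2: guard c·x = 0.3292 hit at Δt = 0.5836 (t = 3.4463), x⁻ = (1.3240, -0.1832) → reset → x⁺ = (1.1092, -0.2366), jump to mode 1
Mode 1: flow for 0.4118 to horizon, guard not reached → x = (1.2193, -0.4822)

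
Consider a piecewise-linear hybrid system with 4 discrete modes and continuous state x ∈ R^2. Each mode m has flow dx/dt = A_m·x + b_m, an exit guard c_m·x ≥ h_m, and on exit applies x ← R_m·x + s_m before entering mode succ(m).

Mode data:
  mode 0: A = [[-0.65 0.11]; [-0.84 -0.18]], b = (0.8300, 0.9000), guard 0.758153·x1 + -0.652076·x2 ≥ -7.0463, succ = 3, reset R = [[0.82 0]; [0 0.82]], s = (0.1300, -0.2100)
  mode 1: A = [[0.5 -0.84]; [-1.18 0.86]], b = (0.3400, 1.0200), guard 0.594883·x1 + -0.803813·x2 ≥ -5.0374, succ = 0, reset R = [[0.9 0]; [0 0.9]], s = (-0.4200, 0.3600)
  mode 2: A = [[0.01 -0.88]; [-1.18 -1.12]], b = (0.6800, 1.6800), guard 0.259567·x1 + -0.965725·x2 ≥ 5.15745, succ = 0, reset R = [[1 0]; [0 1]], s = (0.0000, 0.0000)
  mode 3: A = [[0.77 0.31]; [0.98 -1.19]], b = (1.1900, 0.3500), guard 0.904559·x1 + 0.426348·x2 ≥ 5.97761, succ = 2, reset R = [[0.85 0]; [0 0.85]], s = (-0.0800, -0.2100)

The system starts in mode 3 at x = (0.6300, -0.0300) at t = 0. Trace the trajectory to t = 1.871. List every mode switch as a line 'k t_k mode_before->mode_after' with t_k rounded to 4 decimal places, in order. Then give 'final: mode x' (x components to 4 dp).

1 1.4094 3->2
final: 2 4.6370 -0.2479

Mode 3: guard c·x = 5.9776 hit at Δt = 1.4094 (t = 1.4094), x⁻ = (5.4881, 2.3768) → reset → x⁺ = (4.5849, 1.8103), jump to mode 2
Mode 2: flow for 0.4616 to horizon, guard not reached → x = (4.6370, -0.2479)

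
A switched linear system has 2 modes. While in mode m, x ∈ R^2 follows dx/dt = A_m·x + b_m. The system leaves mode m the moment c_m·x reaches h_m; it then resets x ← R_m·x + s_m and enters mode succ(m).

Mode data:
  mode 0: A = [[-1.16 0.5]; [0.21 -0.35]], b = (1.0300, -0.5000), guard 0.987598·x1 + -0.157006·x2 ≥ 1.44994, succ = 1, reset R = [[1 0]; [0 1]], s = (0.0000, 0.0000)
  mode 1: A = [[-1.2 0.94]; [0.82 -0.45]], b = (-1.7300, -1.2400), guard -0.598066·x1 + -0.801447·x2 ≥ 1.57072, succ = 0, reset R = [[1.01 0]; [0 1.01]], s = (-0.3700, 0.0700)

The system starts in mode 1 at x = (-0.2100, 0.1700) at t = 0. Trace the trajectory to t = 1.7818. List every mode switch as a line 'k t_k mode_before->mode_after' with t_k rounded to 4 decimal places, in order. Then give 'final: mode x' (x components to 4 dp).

1 0.7628 1->0
final: 0 -0.2239 -1.2642

Mode 1: guard c·x = 1.5707 hit at Δt = 0.7628 (t = 0.7628), x⁻ = (-1.1958, -1.0675) → reset → x⁺ = (-1.5777, -1.0082), jump to mode 0
Mode 0: flow for 1.0190 to horizon, guard not reached → x = (-0.2239, -1.2642)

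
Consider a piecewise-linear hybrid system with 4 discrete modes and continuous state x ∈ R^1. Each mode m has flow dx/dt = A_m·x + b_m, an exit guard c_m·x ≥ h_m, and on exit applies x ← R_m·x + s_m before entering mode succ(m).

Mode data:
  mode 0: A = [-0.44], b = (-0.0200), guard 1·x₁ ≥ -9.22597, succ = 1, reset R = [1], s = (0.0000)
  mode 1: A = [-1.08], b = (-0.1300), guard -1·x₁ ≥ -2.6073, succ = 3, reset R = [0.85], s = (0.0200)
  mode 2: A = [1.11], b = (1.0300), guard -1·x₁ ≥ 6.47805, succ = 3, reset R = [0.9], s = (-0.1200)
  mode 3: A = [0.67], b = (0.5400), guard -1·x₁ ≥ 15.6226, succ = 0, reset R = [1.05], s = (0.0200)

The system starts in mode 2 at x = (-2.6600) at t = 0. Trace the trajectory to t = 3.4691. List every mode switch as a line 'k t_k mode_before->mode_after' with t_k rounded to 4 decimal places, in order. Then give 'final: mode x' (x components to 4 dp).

1 1.0491 2->3
2 2.6280 3->0
final: 0 -11.3299

Mode 2: guard c·x = 6.4780 hit at Δt = 1.0491 (t = 1.0491), x⁻ = (-6.4781) → reset → x⁺ = (-5.9502), jump to mode 3
Mode 3: guard c·x = 15.6226 hit at Δt = 1.5789 (t = 2.6280), x⁻ = (-15.6226) → reset → x⁺ = (-16.3837), jump to mode 0
Mode 0: flow for 0.8411 to horizon, guard not reached → x = (-11.3299)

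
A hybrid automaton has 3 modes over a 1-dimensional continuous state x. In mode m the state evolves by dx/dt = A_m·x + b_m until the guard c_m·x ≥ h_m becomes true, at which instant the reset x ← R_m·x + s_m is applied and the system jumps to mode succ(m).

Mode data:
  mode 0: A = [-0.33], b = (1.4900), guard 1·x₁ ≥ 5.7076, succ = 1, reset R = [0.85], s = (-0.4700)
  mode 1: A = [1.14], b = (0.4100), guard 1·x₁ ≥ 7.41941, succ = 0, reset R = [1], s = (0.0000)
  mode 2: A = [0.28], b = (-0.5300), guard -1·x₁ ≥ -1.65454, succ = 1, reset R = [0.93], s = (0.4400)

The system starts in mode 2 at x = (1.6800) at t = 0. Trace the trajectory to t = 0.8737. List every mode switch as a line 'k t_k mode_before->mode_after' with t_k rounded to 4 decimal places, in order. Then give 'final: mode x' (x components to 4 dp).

Mode 2: guard c·x = -1.6545 hit at Δt = 0.4035 (t = 0.4035), x⁻ = (1.6545) → reset → x⁺ = (1.9787), jump to mode 1
Mode 1: flow for 0.4702 to horizon, guard not reached → x = (3.6371)

1 0.4035 2->1
final: 1 3.6371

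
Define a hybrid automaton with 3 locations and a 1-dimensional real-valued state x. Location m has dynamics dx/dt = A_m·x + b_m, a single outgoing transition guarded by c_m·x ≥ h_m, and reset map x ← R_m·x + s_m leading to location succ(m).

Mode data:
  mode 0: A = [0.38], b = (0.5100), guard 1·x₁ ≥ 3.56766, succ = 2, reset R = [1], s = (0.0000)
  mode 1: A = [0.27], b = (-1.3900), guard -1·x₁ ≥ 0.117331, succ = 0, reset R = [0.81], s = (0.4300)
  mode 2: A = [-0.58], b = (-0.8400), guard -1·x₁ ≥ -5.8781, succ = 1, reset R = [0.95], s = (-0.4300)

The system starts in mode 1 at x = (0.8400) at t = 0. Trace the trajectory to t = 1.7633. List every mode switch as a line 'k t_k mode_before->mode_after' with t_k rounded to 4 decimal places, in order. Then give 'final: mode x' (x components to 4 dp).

1 0.7432 1->0
final: 0 1.1290

Mode 1: guard c·x = 0.1173 hit at Δt = 0.7432 (t = 0.7432), x⁻ = (-0.1173) → reset → x⁺ = (0.3350), jump to mode 0
Mode 0: flow for 1.0201 to horizon, guard not reached → x = (1.1290)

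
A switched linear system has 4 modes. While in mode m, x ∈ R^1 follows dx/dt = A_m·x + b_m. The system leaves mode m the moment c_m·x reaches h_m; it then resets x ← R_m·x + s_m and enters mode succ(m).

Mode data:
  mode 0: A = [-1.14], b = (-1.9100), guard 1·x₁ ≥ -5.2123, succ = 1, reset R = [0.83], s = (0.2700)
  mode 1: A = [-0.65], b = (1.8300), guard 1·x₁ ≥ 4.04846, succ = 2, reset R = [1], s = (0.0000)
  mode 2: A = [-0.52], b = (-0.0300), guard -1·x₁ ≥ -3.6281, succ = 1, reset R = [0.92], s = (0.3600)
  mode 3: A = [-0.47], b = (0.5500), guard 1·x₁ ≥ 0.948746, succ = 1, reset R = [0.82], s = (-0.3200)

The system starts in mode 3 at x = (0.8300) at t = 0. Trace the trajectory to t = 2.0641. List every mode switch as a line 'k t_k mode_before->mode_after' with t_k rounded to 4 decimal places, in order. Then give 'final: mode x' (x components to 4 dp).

Mode 3: guard c·x = 0.9487 hit at Δt = 0.9134 (t = 0.9134), x⁻ = (0.9487) → reset → x⁺ = (0.4580), jump to mode 1
Mode 1: flow for 1.1507 to horizon, guard not reached → x = (1.6995)

1 0.9134 3->1
final: 1 1.6995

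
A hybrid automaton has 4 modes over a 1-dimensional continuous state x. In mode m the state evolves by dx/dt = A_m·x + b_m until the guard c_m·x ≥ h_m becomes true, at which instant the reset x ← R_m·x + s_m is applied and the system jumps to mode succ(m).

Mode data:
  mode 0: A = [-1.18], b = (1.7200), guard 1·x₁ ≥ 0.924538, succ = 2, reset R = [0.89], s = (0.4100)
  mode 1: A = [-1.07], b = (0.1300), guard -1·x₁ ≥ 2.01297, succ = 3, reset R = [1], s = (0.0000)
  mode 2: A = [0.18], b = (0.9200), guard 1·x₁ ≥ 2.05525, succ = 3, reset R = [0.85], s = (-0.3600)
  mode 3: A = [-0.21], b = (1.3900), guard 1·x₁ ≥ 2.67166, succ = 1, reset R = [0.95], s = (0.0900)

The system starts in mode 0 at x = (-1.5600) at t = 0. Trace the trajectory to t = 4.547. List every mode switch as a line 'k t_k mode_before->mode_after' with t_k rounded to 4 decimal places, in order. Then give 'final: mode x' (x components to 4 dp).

Mode 0: guard c·x = 0.9245 hit at Δt = 1.4691 (t = 1.4691), x⁻ = (0.9245) → reset → x⁺ = (1.2328), jump to mode 2
Mode 2: guard c·x = 2.0553 hit at Δt = 0.6772 (t = 2.1463), x⁻ = (2.0553) → reset → x⁺ = (1.3870), jump to mode 3
Mode 3: guard c·x = 2.6717 hit at Δt = 1.3417 (t = 3.4880), x⁻ = (2.6717) → reset → x⁺ = (2.6281), jump to mode 1
Mode 1: flow for 1.0590 to horizon, guard not reached → x = (0.9287)

1 1.4691 0->2
2 2.1463 2->3
3 3.4880 3->1
final: 1 0.9287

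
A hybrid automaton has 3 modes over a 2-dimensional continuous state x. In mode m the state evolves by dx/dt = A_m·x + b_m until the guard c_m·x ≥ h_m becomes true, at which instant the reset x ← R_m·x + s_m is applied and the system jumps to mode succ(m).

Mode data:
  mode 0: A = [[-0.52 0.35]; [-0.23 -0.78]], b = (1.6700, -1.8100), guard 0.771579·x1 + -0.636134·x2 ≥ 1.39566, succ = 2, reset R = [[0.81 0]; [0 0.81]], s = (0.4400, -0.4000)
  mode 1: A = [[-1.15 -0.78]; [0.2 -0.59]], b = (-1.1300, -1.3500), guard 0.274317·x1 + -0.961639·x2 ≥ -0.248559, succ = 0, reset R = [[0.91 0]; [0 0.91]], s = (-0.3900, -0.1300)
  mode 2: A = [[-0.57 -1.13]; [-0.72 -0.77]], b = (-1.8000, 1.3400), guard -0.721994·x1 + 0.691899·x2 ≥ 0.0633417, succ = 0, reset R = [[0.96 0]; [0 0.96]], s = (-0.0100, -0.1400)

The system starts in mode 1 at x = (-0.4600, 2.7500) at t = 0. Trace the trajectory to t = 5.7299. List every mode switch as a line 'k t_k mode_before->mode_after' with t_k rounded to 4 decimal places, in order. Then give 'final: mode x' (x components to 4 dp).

Mode 1: guard c·x = -0.2486 hit at Δt = 1.2585 (t = 1.2585), x⁻ = (-1.2910, -0.1098) → reset → x⁺ = (-1.5648, -0.2299), jump to mode 0
Mode 0: guard c·x = 1.3957 hit at Δt = 1.3731 (t = 2.6316), x⁻ = (0.5141, -1.5705) → reset → x⁺ = (0.8564, -1.6721), jump to mode 2
Mode 2: guard c·x = 0.0633 hit at Δt = 0.9429 (t = 3.5745), x⁻ = (-0.1733, -0.0893) → reset → x⁺ = (-0.1764, -0.2257), jump to mode 0
Mode 0: guard c·x = 1.3957 hit at Δt = 0.7906 (t = 4.3650), x⁻ = (0.7823, -1.2451) → reset → x⁺ = (1.0737, -1.4085), jump to mode 2
Mode 2: guard c·x = 0.0633 hit at Δt = 0.9161 (t = 5.2811), x⁻ = (-0.1233, -0.0371) → reset → x⁺ = (-0.1283, -0.1756), jump to mode 0
Mode 0: flow for 0.4488 to horizon, guard not reached → x = (0.4928, -0.8283)

1 1.2585 1->0
2 2.6316 0->2
3 3.5745 2->0
4 4.3650 0->2
5 5.2811 2->0
final: 0 0.4928 -0.8283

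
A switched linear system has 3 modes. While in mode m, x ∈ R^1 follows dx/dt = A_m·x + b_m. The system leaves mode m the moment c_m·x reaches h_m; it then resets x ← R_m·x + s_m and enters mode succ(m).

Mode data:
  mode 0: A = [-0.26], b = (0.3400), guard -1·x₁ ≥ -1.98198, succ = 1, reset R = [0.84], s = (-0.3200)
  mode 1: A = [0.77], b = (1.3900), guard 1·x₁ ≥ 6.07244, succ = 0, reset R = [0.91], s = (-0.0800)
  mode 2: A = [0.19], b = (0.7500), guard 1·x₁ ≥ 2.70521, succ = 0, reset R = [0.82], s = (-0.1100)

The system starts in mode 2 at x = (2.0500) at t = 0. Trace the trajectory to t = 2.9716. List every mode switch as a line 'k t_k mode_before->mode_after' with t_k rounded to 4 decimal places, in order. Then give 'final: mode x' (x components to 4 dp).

1 0.5457 2->0
2 1.2060 0->1
3 2.3964 1->0
final: 0 4.8711

Mode 2: guard c·x = 2.7052 hit at Δt = 0.5457 (t = 0.5457), x⁻ = (2.7052) → reset → x⁺ = (2.1083), jump to mode 0
Mode 0: guard c·x = -1.9820 hit at Δt = 0.6603 (t = 1.2060), x⁻ = (1.9820) → reset → x⁺ = (1.3449), jump to mode 1
Mode 1: guard c·x = 6.0724 hit at Δt = 1.1904 (t = 2.3964), x⁻ = (6.0724) → reset → x⁺ = (5.4459), jump to mode 0
Mode 0: flow for 0.5752 to horizon, guard not reached → x = (4.8711)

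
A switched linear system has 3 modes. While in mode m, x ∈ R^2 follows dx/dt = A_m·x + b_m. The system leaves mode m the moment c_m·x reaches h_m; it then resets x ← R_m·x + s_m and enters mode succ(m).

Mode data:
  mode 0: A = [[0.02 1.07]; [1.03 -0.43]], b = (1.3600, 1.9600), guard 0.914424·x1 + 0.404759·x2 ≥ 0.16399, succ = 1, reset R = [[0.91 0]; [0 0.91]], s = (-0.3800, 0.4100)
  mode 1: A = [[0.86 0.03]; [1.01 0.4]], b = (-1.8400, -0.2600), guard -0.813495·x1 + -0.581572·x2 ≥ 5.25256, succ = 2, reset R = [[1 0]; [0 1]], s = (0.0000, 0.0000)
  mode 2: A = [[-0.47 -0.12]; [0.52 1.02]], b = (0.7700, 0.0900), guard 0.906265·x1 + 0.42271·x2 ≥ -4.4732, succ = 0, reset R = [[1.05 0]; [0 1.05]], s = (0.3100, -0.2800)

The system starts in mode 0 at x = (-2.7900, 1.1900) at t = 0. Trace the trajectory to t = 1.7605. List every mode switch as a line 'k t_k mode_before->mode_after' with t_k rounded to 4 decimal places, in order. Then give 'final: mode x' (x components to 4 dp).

Mode 0: guard c·x = 0.1640 hit at Δt = 1.0547 (t = 1.0547), x⁻ = (-0.3239, 1.1369) → reset → x⁺ = (-0.6747, 1.4445), jump to mode 1
Mode 1: flow for 0.7058 to horizon, guard not reached → x = (-2.9921, 0.3355)

1 1.0547 0->1
final: 1 -2.9921 0.3355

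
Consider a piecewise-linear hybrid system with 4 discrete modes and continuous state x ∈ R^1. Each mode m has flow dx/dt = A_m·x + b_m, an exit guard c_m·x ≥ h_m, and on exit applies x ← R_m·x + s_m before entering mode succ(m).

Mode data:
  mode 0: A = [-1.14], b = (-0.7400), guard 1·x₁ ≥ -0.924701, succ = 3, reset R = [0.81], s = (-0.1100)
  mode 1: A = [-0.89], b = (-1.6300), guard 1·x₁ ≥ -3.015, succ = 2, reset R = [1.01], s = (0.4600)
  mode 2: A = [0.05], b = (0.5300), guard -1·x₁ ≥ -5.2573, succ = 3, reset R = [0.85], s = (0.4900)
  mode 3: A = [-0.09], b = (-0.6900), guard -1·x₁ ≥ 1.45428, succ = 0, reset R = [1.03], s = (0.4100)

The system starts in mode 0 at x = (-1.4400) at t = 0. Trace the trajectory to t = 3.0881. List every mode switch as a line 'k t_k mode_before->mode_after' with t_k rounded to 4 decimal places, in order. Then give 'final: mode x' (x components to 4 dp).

Mode 0: guard c·x = -0.9247 hit at Δt = 0.9248 (t = 0.9248), x⁻ = (-0.9247) → reset → x⁺ = (-0.8590), jump to mode 3
Mode 3: guard c·x = 1.4543 hit at Δt = 1.0167 (t = 1.9415), x⁻ = (-1.4543) → reset → x⁺ = (-1.0879), jump to mode 0
Mode 0: guard c·x = -0.9247 hit at Δt = 0.4080 (t = 2.3495), x⁻ = (-0.9247) → reset → x⁺ = (-0.8590), jump to mode 3
Mode 3: flow for 0.7386 to horizon, guard not reached → x = (-1.2968)

1 0.9248 0->3
2 1.9415 3->0
3 2.3495 0->3
final: 3 -1.2968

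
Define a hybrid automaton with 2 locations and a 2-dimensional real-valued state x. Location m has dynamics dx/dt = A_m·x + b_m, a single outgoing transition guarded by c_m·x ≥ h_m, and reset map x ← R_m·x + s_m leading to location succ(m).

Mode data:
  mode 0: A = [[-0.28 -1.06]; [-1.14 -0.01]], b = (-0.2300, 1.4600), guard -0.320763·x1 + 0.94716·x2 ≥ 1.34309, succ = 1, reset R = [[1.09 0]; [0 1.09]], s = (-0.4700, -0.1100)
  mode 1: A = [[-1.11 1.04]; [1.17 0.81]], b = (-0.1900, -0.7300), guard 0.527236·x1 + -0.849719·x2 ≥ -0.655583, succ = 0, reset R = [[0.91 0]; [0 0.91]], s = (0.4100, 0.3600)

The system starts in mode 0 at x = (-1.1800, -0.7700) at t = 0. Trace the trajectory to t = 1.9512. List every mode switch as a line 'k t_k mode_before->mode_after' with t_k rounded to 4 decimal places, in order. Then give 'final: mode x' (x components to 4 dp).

Mode 0: guard c·x = 1.3431 hit at Δt = 0.6569 (t = 0.6569), x⁻ = (-1.2117, 1.0077) → reset → x⁺ = (-1.7908, 0.9883), jump to mode 1
Mode 1: guard c·x = -0.6556 hit at Δt = 0.4506 (t = 1.1075), x⁻ = (-0.9548, 0.1791) → reset → x⁺ = (-0.4589, 0.5230), jump to mode 0
Mode 0: guard c·x = 1.3431 hit at Δt = 0.3026 (t = 1.4101), x⁻ = (-0.7468, 1.1651) → reset → x⁺ = (-1.2840, 1.1600), jump to mode 1
Mode 1: flow for 0.5411 to horizon, guard not reached → x = (-0.4199, 0.6532)

1 0.6569 0->1
2 1.1075 1->0
3 1.4101 0->1
final: 1 -0.4199 0.6532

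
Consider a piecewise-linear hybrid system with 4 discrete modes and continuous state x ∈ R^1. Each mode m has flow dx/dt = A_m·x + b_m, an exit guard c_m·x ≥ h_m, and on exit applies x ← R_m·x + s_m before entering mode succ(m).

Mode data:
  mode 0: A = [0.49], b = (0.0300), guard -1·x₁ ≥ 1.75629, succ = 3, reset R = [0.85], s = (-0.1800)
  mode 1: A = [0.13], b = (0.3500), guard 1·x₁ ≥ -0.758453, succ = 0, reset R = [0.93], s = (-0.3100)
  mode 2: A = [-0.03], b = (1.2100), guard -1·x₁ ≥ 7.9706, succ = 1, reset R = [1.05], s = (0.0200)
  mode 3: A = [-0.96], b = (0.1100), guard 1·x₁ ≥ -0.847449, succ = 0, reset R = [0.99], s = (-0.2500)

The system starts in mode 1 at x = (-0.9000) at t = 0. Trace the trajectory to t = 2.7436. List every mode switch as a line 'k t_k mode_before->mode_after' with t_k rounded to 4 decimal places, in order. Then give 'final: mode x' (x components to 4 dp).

Mode 1: guard c·x = -0.7585 hit at Δt = 0.5847 (t = 0.5847), x⁻ = (-0.7585) → reset → x⁺ = (-1.0154), jump to mode 0
Mode 0: guard c·x = 1.7563 hit at Δt = 1.1728 (t = 1.7575), x⁻ = (-1.7563) → reset → x⁺ = (-1.6728), jump to mode 3
Mode 3: guard c·x = -0.8474 hit at Δt = 0.6453 (t = 2.4028), x⁻ = (-0.8474) → reset → x⁺ = (-1.0890), jump to mode 0
Mode 0: flow for 0.3408 to horizon, guard not reached → x = (-1.2758)

1 0.5847 1->0
2 1.7575 0->3
3 2.4028 3->0
final: 0 -1.2758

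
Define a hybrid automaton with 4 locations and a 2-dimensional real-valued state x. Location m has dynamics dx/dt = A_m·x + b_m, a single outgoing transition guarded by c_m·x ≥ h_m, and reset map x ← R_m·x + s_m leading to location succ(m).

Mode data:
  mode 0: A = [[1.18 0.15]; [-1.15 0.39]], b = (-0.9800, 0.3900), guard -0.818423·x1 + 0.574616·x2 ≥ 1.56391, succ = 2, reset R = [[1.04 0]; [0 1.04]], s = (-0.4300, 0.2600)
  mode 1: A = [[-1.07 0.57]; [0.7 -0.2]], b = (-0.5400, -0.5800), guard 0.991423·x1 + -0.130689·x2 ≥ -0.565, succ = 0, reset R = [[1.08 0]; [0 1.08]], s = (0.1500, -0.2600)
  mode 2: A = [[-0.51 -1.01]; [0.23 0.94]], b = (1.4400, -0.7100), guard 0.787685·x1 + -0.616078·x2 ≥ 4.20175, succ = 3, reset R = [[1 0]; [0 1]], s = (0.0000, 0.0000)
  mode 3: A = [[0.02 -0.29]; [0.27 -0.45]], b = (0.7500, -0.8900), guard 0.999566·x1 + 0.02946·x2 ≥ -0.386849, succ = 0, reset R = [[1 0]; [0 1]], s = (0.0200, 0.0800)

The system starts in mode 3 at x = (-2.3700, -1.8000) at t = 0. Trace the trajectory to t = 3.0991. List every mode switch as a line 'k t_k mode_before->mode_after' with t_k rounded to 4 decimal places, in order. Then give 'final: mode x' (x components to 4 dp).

Mode 3: guard c·x = -0.3868 hit at Δt = 1.5300 (t = 1.5300), x⁻ = (-0.3204, -2.2617) → reset → x⁺ = (-0.3004, -2.1817), jump to mode 0
Mode 0: guard c·x = 1.5639 hit at Δt = 0.8607 (t = 2.3907), x⁻ = (-2.7348, -1.1734) → reset → x⁺ = (-3.2741, -0.9604), jump to mode 2
Mode 2: flow for 0.7084 to horizon, guard not reached → x = (-0.2321, -3.0357)

1 1.5300 3->0
2 2.3907 0->2
final: 2 -0.2321 -3.0357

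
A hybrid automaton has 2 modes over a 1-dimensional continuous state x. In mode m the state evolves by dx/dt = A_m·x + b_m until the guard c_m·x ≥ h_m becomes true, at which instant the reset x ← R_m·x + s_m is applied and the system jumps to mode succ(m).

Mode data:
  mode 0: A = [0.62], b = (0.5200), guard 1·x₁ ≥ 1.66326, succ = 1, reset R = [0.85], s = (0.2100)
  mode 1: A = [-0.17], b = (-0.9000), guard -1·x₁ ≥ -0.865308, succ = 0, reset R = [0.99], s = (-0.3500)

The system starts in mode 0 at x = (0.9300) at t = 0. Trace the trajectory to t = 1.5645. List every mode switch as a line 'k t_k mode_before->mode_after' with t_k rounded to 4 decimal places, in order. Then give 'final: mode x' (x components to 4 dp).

Mode 0: guard c·x = 1.6633 hit at Δt = 0.5594 (t = 0.5594), x⁻ = (1.6633) → reset → x⁺ = (1.6238), jump to mode 1
Mode 1: guard c·x = -0.8653 hit at Δt = 0.6831 (t = 1.2425), x⁻ = (0.8653) → reset → x⁺ = (0.5067), jump to mode 0
Mode 0: flow for 0.3220 to horizon, guard not reached → x = (0.8039)

1 0.5594 0->1
2 1.2425 1->0
final: 0 0.8039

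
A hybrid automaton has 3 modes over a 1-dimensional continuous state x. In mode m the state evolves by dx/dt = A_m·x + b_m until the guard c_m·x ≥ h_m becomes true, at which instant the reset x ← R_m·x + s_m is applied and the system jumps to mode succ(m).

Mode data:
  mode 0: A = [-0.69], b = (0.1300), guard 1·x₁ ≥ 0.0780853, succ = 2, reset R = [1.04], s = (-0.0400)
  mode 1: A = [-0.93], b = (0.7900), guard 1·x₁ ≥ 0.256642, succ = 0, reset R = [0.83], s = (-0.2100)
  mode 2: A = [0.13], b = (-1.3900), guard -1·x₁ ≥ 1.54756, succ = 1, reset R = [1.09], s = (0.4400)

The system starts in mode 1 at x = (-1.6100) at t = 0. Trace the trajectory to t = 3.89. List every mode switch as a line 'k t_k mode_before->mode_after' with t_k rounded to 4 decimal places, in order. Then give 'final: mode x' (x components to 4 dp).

1 1.5299 1->0
2 2.2822 0->2
3 3.3517 2->1
final: 1 -0.4212

Mode 1: guard c·x = 0.2566 hit at Δt = 1.5299 (t = 1.5299), x⁻ = (0.2566) → reset → x⁺ = (0.0030), jump to mode 0
Mode 0: guard c·x = 0.0781 hit at Δt = 0.7523 (t = 2.2822), x⁻ = (0.0781) → reset → x⁺ = (0.0412), jump to mode 2
Mode 2: guard c·x = 1.5476 hit at Δt = 1.0695 (t = 3.3517), x⁻ = (-1.5476) → reset → x⁺ = (-1.2468), jump to mode 1
Mode 1: flow for 0.5383 to horizon, guard not reached → x = (-0.4212)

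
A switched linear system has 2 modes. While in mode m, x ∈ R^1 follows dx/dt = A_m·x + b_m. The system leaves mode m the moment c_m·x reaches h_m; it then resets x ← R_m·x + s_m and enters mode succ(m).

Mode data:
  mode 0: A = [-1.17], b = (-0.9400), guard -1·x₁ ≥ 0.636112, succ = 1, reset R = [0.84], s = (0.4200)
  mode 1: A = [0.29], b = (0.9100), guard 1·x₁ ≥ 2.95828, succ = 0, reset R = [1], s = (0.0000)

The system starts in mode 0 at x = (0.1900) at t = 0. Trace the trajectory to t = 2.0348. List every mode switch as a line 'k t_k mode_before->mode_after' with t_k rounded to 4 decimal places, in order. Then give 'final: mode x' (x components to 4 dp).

Mode 0: guard c·x = 0.6361 hit at Δt = 1.5225 (t = 1.5225), x⁻ = (-0.6361) → reset → x⁺ = (-0.1143), jump to mode 1
Mode 1: flow for 0.5123 to horizon, guard not reached → x = (0.3700)

1 1.5225 0->1
final: 1 0.3700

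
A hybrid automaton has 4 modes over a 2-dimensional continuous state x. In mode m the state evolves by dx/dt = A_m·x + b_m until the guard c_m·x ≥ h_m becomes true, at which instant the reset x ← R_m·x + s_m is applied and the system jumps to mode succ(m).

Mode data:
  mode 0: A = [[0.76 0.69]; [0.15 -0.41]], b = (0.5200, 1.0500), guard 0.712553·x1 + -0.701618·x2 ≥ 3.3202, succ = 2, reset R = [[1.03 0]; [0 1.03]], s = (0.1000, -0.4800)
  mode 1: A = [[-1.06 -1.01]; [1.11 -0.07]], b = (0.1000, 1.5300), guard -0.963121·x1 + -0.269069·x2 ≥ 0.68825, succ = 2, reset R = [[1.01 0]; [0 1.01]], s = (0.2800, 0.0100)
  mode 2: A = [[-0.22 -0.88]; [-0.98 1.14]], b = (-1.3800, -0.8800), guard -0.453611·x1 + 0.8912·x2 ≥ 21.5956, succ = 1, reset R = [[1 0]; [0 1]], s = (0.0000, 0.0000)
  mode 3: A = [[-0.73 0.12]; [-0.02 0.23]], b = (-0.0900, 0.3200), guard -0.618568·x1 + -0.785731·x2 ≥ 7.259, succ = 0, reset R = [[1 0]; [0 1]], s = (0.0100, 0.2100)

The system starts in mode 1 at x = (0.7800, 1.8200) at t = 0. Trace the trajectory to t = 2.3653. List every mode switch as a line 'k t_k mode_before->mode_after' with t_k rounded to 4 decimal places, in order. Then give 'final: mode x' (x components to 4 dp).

Mode 1: guard c·x = 0.6883 hit at Δt = 1.1701 (t = 1.1701), x⁻ = (-1.4835, 2.7522) → reset → x⁺ = (-1.2183, 2.7897), jump to mode 2
Mode 2: flow for 1.1952 to horizon, guard not reached → x = (-9.9511, 17.7647)

1 1.1701 1->2
final: 2 -9.9511 17.7647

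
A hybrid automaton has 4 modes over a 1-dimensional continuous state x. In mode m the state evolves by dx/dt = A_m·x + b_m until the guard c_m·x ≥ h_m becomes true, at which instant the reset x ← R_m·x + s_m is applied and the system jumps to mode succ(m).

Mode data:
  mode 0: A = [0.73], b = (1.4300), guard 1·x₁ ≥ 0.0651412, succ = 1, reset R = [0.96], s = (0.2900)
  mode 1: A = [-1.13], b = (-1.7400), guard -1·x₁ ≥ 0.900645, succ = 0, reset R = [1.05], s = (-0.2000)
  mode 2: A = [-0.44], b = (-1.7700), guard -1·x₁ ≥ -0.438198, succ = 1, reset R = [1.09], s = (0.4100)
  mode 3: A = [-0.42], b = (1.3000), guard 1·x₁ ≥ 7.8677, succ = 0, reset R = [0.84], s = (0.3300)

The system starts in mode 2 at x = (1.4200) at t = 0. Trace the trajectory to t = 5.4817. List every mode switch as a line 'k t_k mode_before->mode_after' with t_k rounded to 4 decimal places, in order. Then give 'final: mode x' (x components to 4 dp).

Mode 2: guard c·x = -0.4382 hit at Δt = 0.4521 (t = 0.4521), x⁻ = (0.4382) → reset → x⁺ = (0.8876), jump to mode 1
Mode 1: guard c·x = 0.9006 hit at Δt = 1.1809 (t = 1.6330), x⁻ = (-0.9006) → reset → x⁺ = (-1.1457), jump to mode 0
Mode 0: guard c·x = 0.0651 hit at Δt = 1.2491 (t = 2.8821), x⁻ = (0.0651) → reset → x⁺ = (0.3525), jump to mode 1
Mode 1: guard c·x = 0.9006 hit at Δt = 0.9605 (t = 3.8426), x⁻ = (-0.9006) → reset → x⁺ = (-1.1457), jump to mode 0
Mode 0: guard c·x = 0.0651 hit at Δt = 1.2491 (t = 5.0917), x⁻ = (0.0651) → reset → x⁺ = (0.3525), jump to mode 1
Mode 1: flow for 0.3900 to horizon, guard not reached → x = (-0.3219)

1 0.4521 2->1
2 1.6330 1->0
3 2.8821 0->1
4 3.8426 1->0
5 5.0917 0->1
final: 1 -0.3219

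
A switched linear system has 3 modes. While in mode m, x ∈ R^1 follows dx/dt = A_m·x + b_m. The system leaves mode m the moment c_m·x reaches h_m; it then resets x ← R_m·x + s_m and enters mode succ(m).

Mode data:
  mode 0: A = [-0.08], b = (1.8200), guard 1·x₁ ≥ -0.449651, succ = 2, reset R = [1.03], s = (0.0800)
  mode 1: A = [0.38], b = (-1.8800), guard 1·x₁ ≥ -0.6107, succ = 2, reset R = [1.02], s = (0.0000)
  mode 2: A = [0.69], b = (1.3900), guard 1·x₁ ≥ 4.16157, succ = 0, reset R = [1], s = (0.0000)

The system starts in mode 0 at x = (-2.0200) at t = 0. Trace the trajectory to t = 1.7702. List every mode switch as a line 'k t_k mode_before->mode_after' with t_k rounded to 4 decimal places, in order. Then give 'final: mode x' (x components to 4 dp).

1 0.8187 0->2
final: 2 1.1309

Mode 0: guard c·x = -0.4497 hit at Δt = 0.8187 (t = 0.8187), x⁻ = (-0.4497) → reset → x⁺ = (-0.3831), jump to mode 2
Mode 2: flow for 0.9515 to horizon, guard not reached → x = (1.1309)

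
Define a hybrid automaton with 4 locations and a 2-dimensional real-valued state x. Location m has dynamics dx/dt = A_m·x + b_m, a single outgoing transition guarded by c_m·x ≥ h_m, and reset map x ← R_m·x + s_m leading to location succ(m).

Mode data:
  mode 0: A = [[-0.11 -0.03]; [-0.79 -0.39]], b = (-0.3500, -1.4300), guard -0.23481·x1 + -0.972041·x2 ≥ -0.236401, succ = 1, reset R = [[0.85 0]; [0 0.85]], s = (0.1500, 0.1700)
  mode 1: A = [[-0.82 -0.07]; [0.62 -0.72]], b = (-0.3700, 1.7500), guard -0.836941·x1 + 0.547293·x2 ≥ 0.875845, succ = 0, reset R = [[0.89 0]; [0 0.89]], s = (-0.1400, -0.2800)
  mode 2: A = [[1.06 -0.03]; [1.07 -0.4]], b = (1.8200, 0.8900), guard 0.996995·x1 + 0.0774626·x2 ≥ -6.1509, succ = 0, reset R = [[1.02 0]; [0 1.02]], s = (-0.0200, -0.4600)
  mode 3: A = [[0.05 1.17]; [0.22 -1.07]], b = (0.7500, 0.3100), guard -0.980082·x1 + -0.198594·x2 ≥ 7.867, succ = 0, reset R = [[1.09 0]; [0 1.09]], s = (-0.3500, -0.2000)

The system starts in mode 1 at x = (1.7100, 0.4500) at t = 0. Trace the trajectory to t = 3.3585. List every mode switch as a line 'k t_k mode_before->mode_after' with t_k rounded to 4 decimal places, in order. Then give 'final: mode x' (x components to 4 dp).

1 1.2205 1->0
2 1.9229 0->1
3 2.6998 1->0
4 3.0413 0->1
final: 1 -0.3078 0.8234

Mode 1: guard c·x = 0.8758 hit at Δt = 1.2205 (t = 1.2205), x⁻ = (0.2599, 1.9977) → reset → x⁺ = (0.0913, 1.4980), jump to mode 0
Mode 0: guard c·x = -0.2364 hit at Δt = 0.7024 (t = 1.9229), x⁻ = (-0.1692, 0.2841) → reset → x⁺ = (0.0062, 0.4115), jump to mode 1
Mode 1: guard c·x = 0.8758 hit at Δt = 0.7769 (t = 2.6998), x⁻ = (-0.2458, 1.2244) → reset → x⁺ = (-0.3588, 0.8097), jump to mode 0
Mode 0: guard c·x = -0.2364 hit at Δt = 0.3416 (t = 3.0413), x⁻ = (-0.4687, 0.3564) → reset → x⁺ = (-0.2484, 0.4730), jump to mode 1
Mode 1: flow for 0.3172 to horizon, guard not reached → x = (-0.3078, 0.8234)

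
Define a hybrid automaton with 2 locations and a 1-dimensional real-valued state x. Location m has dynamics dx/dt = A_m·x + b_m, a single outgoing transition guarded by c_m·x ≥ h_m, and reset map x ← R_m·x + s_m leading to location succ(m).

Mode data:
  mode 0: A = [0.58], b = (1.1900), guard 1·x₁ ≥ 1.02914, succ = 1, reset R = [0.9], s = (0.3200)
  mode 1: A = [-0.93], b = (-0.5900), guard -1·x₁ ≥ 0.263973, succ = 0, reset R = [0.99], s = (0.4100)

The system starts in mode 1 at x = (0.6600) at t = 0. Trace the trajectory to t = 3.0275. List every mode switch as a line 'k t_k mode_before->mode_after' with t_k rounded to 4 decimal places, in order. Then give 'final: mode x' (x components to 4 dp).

1 1.3453 1->0
2 1.9256 0->1
final: 1 0.0405

Mode 1: guard c·x = 0.2640 hit at Δt = 1.3453 (t = 1.3453), x⁻ = (-0.2640) → reset → x⁺ = (0.1487), jump to mode 0
Mode 0: guard c·x = 1.0291 hit at Δt = 0.5803 (t = 1.9256), x⁻ = (1.0291) → reset → x⁺ = (1.2462), jump to mode 1
Mode 1: flow for 1.1019 to horizon, guard not reached → x = (0.0405)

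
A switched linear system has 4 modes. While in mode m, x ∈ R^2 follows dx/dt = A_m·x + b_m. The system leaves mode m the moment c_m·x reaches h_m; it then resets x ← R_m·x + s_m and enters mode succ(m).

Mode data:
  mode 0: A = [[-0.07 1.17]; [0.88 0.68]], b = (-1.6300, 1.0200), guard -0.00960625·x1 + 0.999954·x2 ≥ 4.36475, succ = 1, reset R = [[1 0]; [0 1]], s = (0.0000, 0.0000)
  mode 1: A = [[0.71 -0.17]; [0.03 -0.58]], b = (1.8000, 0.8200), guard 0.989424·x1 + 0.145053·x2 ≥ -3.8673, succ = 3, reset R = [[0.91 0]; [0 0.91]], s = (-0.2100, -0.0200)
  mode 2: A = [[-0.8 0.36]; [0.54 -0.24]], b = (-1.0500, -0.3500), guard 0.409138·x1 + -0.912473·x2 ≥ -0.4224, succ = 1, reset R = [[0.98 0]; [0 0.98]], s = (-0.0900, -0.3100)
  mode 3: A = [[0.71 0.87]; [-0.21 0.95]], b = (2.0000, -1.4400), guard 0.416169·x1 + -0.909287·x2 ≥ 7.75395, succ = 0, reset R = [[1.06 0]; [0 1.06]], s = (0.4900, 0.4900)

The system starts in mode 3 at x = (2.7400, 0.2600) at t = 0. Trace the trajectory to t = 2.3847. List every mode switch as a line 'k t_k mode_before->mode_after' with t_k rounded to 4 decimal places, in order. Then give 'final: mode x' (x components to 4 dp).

Mode 3: guard c·x = 7.7539 hit at Δt = 1.2138 (t = 1.2138), x⁻ = (8.0802, -4.8293) → reset → x⁺ = (9.0550, -4.6290), jump to mode 0
Mode 0: flow for 1.1709 to horizon, guard not reached → x = (4.5581, 1.6155)

1 1.2138 3->0
final: 0 4.5581 1.6155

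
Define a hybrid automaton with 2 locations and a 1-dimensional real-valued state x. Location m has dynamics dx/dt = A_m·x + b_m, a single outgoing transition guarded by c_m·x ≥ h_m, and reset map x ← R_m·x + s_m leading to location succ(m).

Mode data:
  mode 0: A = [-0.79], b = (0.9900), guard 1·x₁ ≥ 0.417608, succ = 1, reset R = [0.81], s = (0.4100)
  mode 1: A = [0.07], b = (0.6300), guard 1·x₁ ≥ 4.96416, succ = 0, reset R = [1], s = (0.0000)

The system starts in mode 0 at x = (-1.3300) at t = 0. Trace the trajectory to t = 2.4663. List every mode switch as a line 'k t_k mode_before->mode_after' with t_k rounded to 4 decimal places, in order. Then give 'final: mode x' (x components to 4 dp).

1 1.4287 0->1
final: 1 1.4826

Mode 0: guard c·x = 0.4176 hit at Δt = 1.4287 (t = 1.4287), x⁻ = (0.4176) → reset → x⁺ = (0.7483), jump to mode 1
Mode 1: flow for 1.0376 to horizon, guard not reached → x = (1.4826)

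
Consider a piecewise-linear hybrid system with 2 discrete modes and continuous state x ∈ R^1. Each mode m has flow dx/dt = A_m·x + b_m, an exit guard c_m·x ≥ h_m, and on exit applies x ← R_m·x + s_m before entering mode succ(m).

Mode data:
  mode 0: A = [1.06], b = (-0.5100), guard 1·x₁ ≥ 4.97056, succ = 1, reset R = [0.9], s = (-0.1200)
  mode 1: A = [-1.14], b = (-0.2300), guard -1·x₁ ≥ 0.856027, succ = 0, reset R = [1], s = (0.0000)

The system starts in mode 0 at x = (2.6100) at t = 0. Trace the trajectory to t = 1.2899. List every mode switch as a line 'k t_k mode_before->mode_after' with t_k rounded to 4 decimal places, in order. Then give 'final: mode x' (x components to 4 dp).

Mode 0: guard c·x = 4.9706 hit at Δt = 0.7039 (t = 0.7039), x⁻ = (4.9706) → reset → x⁺ = (4.3535), jump to mode 1
Mode 1: flow for 0.5860 to horizon, guard not reached → x = (2.1338)

1 0.7039 0->1
final: 1 2.1338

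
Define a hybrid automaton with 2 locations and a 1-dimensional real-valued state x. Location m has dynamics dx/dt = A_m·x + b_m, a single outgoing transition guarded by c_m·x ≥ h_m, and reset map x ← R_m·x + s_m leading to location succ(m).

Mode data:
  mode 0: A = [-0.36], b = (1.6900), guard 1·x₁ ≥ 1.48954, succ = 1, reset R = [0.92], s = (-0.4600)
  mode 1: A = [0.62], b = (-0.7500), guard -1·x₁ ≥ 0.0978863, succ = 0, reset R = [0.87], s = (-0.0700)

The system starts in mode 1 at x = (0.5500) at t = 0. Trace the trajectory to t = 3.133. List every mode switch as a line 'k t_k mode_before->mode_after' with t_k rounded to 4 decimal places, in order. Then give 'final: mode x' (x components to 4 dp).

1 1.1035 1->0
2 2.2541 0->1
final: 1 0.6935

Mode 1: guard c·x = 0.0979 hit at Δt = 1.1035 (t = 1.1035), x⁻ = (-0.0979) → reset → x⁺ = (-0.1552), jump to mode 0
Mode 0: guard c·x = 1.4895 hit at Δt = 1.1506 (t = 2.2541), x⁻ = (1.4895) → reset → x⁺ = (0.9104), jump to mode 1
Mode 1: flow for 0.8789 to horizon, guard not reached → x = (0.6935)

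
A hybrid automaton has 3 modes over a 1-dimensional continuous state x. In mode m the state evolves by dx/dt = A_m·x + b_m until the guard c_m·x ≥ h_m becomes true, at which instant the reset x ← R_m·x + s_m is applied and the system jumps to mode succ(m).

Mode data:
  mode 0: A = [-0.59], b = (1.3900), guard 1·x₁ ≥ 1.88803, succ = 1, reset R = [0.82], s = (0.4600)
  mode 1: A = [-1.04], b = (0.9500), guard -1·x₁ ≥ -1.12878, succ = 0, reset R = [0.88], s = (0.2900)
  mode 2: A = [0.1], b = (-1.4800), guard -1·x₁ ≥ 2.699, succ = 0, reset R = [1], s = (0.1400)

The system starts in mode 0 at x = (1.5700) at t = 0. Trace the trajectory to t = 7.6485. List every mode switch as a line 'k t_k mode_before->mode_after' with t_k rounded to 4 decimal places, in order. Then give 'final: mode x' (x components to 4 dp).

Mode 0: guard c·x = 1.8880 hit at Δt = 0.8790 (t = 0.8790), x⁻ = (1.8880) → reset → x⁺ = (2.0082), jump to mode 1
Mode 1: guard c·x = -1.1288 hit at Δt = 1.5636 (t = 2.4426), x⁻ = (1.1288) → reset → x⁺ = (1.2833), jump to mode 0
Mode 0: guard c·x = 1.8880 hit at Δt = 1.4061 (t = 3.8487), x⁻ = (1.8880) → reset → x⁺ = (2.0082), jump to mode 1
Mode 1: guard c·x = -1.1288 hit at Δt = 1.5636 (t = 5.4123), x⁻ = (1.1288) → reset → x⁺ = (1.2833), jump to mode 0
Mode 0: guard c·x = 1.8880 hit at Δt = 1.4061 (t = 6.8184), x⁻ = (1.8880) → reset → x⁺ = (2.0082), jump to mode 1
Mode 1: flow for 0.8301 to horizon, guard not reached → x = (1.3752)

1 0.8790 0->1
2 2.4426 1->0
3 3.8487 0->1
4 5.4123 1->0
5 6.8184 0->1
final: 1 1.3752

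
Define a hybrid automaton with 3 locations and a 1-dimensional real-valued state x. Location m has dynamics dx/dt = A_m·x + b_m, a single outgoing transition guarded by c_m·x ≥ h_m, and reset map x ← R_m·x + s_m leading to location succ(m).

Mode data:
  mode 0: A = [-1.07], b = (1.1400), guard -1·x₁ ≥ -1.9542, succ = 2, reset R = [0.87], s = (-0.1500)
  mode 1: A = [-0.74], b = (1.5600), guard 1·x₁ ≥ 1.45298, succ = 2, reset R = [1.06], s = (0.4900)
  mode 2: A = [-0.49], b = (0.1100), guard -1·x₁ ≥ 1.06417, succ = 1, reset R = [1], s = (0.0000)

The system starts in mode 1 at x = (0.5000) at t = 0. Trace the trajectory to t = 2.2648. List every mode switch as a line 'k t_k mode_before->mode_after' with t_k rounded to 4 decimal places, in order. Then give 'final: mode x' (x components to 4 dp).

1 1.2135 1->2
final: 2 1.3032

Mode 1: guard c·x = 1.4530 hit at Δt = 1.2135 (t = 1.2135), x⁻ = (1.4530) → reset → x⁺ = (2.0302), jump to mode 2
Mode 2: flow for 1.0513 to horizon, guard not reached → x = (1.3032)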